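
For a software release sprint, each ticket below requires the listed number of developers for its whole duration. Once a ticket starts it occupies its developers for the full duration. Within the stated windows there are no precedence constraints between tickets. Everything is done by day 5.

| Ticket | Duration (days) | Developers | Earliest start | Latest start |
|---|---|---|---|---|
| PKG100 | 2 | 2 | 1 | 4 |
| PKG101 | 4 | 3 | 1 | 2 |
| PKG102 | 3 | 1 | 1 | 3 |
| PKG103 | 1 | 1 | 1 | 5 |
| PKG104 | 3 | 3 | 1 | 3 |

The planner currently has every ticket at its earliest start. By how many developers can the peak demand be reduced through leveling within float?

3

Early-start peak: d1:10  d2:9  d3:7  d4:3  d5:0 ⇒ 10.
Leveled (PKG100@1, PKG101@1, PKG102@1, PKG103@1, PKG104@3): d1:7  d2:6  d3:7  d4:6  d5:3 ⇒ 7.
Reduction 10 − 7 = 3.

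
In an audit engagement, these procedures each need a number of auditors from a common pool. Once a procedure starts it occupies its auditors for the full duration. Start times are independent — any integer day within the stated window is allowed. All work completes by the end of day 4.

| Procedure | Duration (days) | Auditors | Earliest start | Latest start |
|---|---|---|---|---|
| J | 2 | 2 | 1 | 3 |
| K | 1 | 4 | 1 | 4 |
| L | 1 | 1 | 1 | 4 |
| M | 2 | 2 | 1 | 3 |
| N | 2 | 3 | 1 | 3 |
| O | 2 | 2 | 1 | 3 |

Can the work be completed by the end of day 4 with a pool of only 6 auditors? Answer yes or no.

no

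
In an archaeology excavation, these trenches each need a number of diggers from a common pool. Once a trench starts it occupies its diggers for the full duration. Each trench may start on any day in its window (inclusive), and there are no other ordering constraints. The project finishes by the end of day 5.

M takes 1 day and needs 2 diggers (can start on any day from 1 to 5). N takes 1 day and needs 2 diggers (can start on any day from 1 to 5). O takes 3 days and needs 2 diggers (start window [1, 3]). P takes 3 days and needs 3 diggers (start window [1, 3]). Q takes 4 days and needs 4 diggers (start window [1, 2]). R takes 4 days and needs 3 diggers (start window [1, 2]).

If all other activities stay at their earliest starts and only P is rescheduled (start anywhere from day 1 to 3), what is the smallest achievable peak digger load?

13

P@1: d1:16  d2:12  d3:12  d4:7  d5:0 → peak 16
P@2: d1:13  d2:12  d3:12  d4:10  d5:0 → peak 13
P@3: d1:13  d2:9  d3:12  d4:10  d5:3 → peak 13
Best is P@2, peak 13.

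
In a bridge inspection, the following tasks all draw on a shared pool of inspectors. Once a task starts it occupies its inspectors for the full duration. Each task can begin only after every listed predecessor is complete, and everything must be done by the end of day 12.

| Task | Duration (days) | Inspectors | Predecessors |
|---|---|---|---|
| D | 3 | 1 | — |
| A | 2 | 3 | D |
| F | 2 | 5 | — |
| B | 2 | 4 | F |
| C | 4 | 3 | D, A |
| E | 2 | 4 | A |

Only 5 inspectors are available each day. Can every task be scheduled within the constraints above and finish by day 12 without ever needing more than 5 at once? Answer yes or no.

no

The minimum achievable peak is 6; 5 < 6, so no feasible schedule stays within the cap.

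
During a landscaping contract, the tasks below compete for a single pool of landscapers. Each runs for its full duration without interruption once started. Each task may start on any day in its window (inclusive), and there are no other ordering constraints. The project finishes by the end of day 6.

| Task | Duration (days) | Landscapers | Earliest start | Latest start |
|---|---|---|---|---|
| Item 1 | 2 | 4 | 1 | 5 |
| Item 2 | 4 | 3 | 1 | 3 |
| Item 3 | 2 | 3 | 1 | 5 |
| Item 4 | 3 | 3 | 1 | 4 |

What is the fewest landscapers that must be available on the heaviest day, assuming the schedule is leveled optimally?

Early-start (Item 1@1, Item 2@1, Item 3@1, Item 4@1) gives peak 13: d1:13  d2:13  d3:6  d4:3  d5:0  d6:0.
Shift Item 3→5, Item 4→3.
Schedule Item 1@1, Item 2@1, Item 3@5, Item 4@3: d1:7  d2:7  d3:6  d4:6  d5:6  d6:3 — peak 7.

7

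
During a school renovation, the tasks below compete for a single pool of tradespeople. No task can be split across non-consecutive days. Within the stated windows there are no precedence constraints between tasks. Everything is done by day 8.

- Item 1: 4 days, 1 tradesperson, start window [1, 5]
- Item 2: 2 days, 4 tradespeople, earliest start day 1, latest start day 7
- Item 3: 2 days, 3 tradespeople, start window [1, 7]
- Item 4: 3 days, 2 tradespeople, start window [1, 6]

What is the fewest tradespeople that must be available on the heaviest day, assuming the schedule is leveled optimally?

Early-start (Item 1@1, Item 2@1, Item 3@1, Item 4@1) gives peak 10: d1:10  d2:10  d3:3  d4:1  d5:0  d6:0  d7:0  d8:0.
Shift Item 2→5, Item 3→7.
Schedule Item 1@1, Item 2@5, Item 3@7, Item 4@1: d1:3  d2:3  d3:3  d4:1  d5:4  d6:4  d7:3  d8:3 — peak 4.

4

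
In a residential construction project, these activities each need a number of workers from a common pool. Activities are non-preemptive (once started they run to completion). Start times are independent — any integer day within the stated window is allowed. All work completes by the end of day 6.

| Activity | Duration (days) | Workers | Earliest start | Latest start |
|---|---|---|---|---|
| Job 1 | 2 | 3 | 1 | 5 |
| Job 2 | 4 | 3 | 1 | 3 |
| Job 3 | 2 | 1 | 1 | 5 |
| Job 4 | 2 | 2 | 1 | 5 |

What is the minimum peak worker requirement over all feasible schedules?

5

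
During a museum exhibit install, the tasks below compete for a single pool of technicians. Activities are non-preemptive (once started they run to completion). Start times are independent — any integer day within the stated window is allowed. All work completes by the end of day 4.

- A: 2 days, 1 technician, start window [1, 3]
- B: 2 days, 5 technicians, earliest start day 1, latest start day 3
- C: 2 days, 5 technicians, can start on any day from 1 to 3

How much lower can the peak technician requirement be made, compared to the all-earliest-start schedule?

5

Early-start peak: d1:11  d2:11  d3:0  d4:0 ⇒ 11.
Leveled (A@1, B@1, C@3): d1:6  d2:6  d3:5  d4:5 ⇒ 6.
Reduction 11 − 6 = 5.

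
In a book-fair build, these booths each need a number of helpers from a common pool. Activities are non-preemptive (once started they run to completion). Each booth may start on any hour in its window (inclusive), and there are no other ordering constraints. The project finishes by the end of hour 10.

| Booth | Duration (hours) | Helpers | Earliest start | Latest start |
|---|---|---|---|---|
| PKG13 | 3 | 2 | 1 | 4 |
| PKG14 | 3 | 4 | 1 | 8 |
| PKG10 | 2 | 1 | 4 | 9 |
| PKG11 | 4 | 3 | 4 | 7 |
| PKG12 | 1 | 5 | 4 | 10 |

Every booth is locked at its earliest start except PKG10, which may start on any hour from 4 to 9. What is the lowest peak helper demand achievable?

8

PKG10@4: h1:6  h2:6  h3:6  h4:9  h5:4  h6:3  h7:3  h8:0  h9:0  h10:0 → peak 9
PKG10@5: h1:6  h2:6  h3:6  h4:8  h5:4  h6:4  h7:3  h8:0  h9:0  h10:0 → peak 8
PKG10@6: h1:6  h2:6  h3:6  h4:8  h5:3  h6:4  h7:4  h8:0  h9:0  h10:0 → peak 8
PKG10@7: h1:6  h2:6  h3:6  h4:8  h5:3  h6:3  h7:4  h8:1  h9:0  h10:0 → peak 8
PKG10@8: h1:6  h2:6  h3:6  h4:8  h5:3  h6:3  h7:3  h8:1  h9:1  h10:0 → peak 8
PKG10@9: h1:6  h2:6  h3:6  h4:8  h5:3  h6:3  h7:3  h8:0  h9:1  h10:1 → peak 8
Best is PKG10@5, peak 8.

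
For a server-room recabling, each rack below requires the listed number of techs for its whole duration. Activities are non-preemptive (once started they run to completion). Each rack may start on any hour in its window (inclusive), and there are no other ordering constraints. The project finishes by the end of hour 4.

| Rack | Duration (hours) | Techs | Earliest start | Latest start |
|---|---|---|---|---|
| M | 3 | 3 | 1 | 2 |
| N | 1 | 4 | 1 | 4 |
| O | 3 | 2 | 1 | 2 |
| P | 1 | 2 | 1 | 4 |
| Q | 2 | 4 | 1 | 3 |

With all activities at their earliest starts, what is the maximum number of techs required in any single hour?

15

Early-start schedule: M@1, N@1, O@1, P@1, Q@1.
Load per hour: hour 1: 15, hour 2: 9, hour 3: 5, hour 4: 0.
Peak is 15.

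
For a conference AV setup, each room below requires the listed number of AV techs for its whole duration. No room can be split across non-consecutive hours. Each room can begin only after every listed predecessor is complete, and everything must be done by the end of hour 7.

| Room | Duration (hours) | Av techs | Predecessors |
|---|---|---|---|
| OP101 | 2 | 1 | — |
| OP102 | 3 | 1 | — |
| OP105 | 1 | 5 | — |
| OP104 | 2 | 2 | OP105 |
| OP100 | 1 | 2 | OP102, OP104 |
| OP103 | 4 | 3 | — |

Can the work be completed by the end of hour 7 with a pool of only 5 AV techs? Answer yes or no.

Schedule OP101@2, OP102@2, OP105@1, OP104@2, OP100@5, OP103@4: h1:5  h2:4  h3:4  h4:4  h5:5  h6:3  h7:3 — peak 5 ≤ 5.

yes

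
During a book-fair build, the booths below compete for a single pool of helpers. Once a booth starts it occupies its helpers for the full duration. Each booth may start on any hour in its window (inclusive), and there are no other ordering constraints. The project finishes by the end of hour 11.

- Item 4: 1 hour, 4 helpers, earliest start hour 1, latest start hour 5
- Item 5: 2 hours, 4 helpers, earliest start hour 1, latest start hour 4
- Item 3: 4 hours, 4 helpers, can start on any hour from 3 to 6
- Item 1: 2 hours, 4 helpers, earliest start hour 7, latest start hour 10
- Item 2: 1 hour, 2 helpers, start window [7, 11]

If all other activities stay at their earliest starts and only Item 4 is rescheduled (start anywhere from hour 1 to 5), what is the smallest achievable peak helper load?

8

Item 4@1: h1:8  h2:4  h3:4  h4:4  h5:4  h6:4  h7:6  h8:4  h9:0  h10:0  h11:0 → peak 8
Item 4@2: h1:4  h2:8  h3:4  h4:4  h5:4  h6:4  h7:6  h8:4  h9:0  h10:0  h11:0 → peak 8
Item 4@3: h1:4  h2:4  h3:8  h4:4  h5:4  h6:4  h7:6  h8:4  h9:0  h10:0  h11:0 → peak 8
Item 4@4: h1:4  h2:4  h3:4  h4:8  h5:4  h6:4  h7:6  h8:4  h9:0  h10:0  h11:0 → peak 8
Item 4@5: h1:4  h2:4  h3:4  h4:4  h5:8  h6:4  h7:6  h8:4  h9:0  h10:0  h11:0 → peak 8
Best is Item 4@1, peak 8.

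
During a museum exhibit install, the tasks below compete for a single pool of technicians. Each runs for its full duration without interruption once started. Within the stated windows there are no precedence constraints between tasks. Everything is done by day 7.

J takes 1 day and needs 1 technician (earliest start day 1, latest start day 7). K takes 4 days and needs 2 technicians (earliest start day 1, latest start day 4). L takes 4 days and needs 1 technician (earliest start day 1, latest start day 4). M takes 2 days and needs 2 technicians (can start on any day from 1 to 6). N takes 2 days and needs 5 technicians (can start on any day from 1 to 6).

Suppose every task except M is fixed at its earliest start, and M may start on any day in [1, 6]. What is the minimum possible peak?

9

M@1: d1:11  d2:10  d3:3  d4:3  d5:0  d6:0  d7:0 → peak 11
M@2: d1:9  d2:10  d3:5  d4:3  d5:0  d6:0  d7:0 → peak 10
M@3: d1:9  d2:8  d3:5  d4:5  d5:0  d6:0  d7:0 → peak 9
M@4: d1:9  d2:8  d3:3  d4:5  d5:2  d6:0  d7:0 → peak 9
M@5: d1:9  d2:8  d3:3  d4:3  d5:2  d6:2  d7:0 → peak 9
M@6: d1:9  d2:8  d3:3  d4:3  d5:0  d6:2  d7:2 → peak 9
Best is M@3, peak 9.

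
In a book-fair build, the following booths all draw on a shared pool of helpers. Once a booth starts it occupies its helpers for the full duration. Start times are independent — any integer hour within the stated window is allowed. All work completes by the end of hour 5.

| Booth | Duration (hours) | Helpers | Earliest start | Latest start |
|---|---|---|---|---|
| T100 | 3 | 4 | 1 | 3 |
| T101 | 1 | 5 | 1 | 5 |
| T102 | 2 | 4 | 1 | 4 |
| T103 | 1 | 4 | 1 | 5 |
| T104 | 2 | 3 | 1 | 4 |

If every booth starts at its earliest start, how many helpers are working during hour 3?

At early start, hour 3 has: T100.
Demand: 4 = 4.

4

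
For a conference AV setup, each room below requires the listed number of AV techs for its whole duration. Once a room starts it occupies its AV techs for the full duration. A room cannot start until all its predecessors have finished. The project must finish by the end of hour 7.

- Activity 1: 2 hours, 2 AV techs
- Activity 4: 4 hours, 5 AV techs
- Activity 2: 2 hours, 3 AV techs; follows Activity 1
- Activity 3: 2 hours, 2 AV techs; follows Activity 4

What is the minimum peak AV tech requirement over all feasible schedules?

Early-start (Activity 1@1, Activity 4@1, Activity 2@3, Activity 3@5) gives peak 8: h1:7  h2:7  h3:8  h4:8  h5:2  h6:2  h7:0.
Shift Activity 2→5.
Schedule Activity 1@1, Activity 4@1, Activity 2@5, Activity 3@5: h1:7  h2:7  h3:5  h4:5  h5:5  h6:5  h7:0 — peak 7.

7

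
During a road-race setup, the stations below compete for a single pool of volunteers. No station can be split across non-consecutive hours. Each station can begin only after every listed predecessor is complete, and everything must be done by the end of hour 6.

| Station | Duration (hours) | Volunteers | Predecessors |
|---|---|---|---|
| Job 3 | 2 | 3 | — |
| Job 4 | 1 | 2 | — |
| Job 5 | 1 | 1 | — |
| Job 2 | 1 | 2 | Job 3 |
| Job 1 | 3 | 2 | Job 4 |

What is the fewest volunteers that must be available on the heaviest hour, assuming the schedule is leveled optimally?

4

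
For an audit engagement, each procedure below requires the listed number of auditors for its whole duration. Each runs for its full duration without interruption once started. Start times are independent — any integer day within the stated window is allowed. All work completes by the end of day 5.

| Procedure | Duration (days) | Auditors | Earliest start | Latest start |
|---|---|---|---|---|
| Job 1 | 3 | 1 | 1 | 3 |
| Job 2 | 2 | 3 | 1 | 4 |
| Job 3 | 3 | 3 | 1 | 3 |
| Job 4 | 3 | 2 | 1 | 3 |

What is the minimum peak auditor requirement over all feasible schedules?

Early-start (Job 1@1, Job 2@1, Job 3@1, Job 4@1) gives peak 9: d1:9  d2:9  d3:6  d4:0  d5:0.
Shift Job 3→3.
Schedule Job 1@1, Job 2@1, Job 3@3, Job 4@1: d1:6  d2:6  d3:6  d4:3  d5:3 — peak 6.

6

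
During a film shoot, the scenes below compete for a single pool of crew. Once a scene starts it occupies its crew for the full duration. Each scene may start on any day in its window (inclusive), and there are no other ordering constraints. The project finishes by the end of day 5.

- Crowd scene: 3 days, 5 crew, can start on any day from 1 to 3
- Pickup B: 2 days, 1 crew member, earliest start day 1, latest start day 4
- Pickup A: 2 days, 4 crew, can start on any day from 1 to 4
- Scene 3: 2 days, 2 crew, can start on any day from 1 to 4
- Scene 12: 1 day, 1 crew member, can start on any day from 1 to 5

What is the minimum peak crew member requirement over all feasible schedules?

6

Early-start (Crowd scene@1, Pickup B@1, Pickup A@1, Scene 3@1, Scene 12@1) gives peak 13: d1:13  d2:12  d3:5  d4:0  d5:0.
Shift Pickup A→4, Scene 3→4, Scene 12→3.
Schedule Crowd scene@1, Pickup B@1, Pickup A@4, Scene 3@4, Scene 12@3: d1:6  d2:6  d3:6  d4:6  d5:6 — peak 6.
Total crew member-days = 30 over 5 days ⇒ peak ≥ ⌈30/5⌉ = 6, so 6 is optimal.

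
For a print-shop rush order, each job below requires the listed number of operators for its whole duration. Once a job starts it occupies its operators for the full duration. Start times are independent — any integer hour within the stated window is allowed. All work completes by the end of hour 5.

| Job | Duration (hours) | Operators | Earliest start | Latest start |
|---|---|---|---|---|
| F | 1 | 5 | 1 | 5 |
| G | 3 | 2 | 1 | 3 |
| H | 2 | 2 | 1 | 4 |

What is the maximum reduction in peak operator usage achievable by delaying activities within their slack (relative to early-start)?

4

Early-start peak: h1:9  h2:4  h3:2  h4:0  h5:0 ⇒ 9.
Leveled (F@1, G@2, H@2): h1:5  h2:4  h3:4  h4:2  h5:0 ⇒ 5.
Reduction 9 − 5 = 4.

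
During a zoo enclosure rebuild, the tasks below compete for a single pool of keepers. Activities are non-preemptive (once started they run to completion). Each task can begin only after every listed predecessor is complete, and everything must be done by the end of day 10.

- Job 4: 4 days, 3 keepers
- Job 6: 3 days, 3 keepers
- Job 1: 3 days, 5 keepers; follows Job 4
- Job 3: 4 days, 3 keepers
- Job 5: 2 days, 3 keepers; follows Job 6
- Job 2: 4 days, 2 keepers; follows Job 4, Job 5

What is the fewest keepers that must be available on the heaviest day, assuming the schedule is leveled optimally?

Early-start (Job 4@1, Job 6@1, Job 1@5, Job 3@1, Job 5@4, Job 2@6) gives peak 9: d1:9  d2:9  d3:9  d4:9  d5:8  d6:7  d7:7  d8:2  d9:2  d10:0.
Shift Job 1→8, Job 3→4, Job 5→5, Job 2→7.
Schedule Job 4@1, Job 6@1, Job 1@8, Job 3@4, Job 5@5, Job 2@7: d1:6  d2:6  d3:6  d4:6  d5:6  d6:6  d7:5  d8:7  d9:7  d10:7 — peak 7.
Total keeper-days = 62 over 10 days ⇒ peak ≥ ⌈62/10⌉ = 7, so 7 is optimal.

7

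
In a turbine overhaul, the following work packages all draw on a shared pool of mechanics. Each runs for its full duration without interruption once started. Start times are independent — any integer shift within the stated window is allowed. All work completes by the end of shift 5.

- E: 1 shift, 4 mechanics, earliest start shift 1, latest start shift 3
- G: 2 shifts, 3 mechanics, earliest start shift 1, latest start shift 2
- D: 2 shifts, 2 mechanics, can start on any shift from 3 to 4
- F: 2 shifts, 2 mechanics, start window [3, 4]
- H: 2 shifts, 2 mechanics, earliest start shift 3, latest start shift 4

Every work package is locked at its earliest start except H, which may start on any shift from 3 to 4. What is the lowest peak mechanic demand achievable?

7

H@3: s1:7  s2:3  s3:6  s4:6  s5:0 → peak 7
H@4: s1:7  s2:3  s3:4  s4:6  s5:2 → peak 7
Best is H@3, peak 7.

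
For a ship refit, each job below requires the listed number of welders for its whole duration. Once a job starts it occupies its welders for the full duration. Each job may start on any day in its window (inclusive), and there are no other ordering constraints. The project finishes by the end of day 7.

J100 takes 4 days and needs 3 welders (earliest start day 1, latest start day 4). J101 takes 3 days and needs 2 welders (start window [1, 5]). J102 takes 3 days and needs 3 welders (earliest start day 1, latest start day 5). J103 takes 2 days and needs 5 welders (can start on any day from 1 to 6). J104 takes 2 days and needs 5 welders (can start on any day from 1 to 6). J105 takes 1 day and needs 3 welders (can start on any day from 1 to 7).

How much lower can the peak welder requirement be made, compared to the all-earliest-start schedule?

Early-start peak: d1:21  d2:18  d3:8  d4:3  d5:0  d6:0  d7:0 ⇒ 21.
Leveled (J100@1, J101@1, J102@1, J103@4, J104@6, J105@5): d1:8  d2:8  d3:8  d4:8  d5:8  d6:5  d7:5 ⇒ 8.
Reduction 21 − 8 = 13.

13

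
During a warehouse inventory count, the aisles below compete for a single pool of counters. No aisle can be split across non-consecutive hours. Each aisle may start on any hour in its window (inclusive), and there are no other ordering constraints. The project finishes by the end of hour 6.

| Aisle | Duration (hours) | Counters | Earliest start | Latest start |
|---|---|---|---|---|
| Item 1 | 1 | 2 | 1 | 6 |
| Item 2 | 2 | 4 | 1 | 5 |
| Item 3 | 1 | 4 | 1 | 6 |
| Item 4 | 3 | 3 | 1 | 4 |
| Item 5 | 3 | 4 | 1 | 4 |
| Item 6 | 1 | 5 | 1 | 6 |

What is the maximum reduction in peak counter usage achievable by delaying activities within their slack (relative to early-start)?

14

Early-start peak: h1:22  h2:11  h3:7  h4:0  h5:0  h6:0 ⇒ 22.
Leveled (Item 1@1, Item 2@1, Item 3@2, Item 4@3, Item 5@3, Item 6@6): h1:6  h2:8  h3:7  h4:7  h5:7  h6:5 ⇒ 8.
Reduction 22 − 8 = 14.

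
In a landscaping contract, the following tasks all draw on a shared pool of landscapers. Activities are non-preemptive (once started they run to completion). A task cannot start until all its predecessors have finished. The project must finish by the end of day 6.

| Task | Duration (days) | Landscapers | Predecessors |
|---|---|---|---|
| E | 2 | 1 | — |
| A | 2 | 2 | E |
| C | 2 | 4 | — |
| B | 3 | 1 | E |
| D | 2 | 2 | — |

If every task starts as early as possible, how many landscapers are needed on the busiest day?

Early-start schedule: E@1, A@3, C@1, B@3, D@1.
Load per day: day 1: 7, day 2: 7, day 3: 3, day 4: 3, day 5: 1, day 6: 0.
Peak is 7.

7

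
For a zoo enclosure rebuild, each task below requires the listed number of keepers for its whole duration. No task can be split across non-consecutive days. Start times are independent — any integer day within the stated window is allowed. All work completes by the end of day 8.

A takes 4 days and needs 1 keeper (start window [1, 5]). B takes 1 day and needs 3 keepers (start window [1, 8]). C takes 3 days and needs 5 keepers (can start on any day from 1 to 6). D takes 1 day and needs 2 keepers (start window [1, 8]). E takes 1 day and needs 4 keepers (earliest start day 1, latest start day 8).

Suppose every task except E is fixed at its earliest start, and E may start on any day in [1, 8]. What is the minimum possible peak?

11

E@1: d1:15  d2:6  d3:6  d4:1  d5:0  d6:0  d7:0  d8:0 → peak 15
E@2: d1:11  d2:10  d3:6  d4:1  d5:0  d6:0  d7:0  d8:0 → peak 11
E@3: d1:11  d2:6  d3:10  d4:1  d5:0  d6:0  d7:0  d8:0 → peak 11
E@4: d1:11  d2:6  d3:6  d4:5  d5:0  d6:0  d7:0  d8:0 → peak 11
E@5: d1:11  d2:6  d3:6  d4:1  d5:4  d6:0  d7:0  d8:0 → peak 11
E@6: d1:11  d2:6  d3:6  d4:1  d5:0  d6:4  d7:0  d8:0 → peak 11
E@7: d1:11  d2:6  d3:6  d4:1  d5:0  d6:0  d7:4  d8:0 → peak 11
E@8: d1:11  d2:6  d3:6  d4:1  d5:0  d6:0  d7:0  d8:4 → peak 11
Best is E@2, peak 11.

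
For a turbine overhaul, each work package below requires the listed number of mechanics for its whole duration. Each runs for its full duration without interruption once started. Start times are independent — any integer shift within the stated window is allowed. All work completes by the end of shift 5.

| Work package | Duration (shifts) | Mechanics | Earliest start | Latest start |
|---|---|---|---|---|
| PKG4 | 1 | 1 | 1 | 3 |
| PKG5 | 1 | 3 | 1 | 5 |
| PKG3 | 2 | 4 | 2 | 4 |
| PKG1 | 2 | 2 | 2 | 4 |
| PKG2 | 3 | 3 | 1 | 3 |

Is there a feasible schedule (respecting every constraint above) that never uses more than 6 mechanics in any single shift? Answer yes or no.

Schedule PKG4@1, PKG5@2, PKG3@4, PKG1@3, PKG2@1: s1:4  s2:6  s3:5  s4:6  s5:4 — peak 6 ≤ 6.

yes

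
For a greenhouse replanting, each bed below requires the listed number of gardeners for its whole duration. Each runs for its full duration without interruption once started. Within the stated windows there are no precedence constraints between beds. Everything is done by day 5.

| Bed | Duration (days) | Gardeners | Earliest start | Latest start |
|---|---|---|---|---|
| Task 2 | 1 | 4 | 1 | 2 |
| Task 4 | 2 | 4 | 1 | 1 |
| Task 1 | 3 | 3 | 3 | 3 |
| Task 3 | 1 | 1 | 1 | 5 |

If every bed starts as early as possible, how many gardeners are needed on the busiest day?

9

Early-start schedule: Task 2@1, Task 4@1, Task 1@3, Task 3@1.
Load per day: day 1: 9, day 2: 4, day 3: 3, day 4: 3, day 5: 3.
Peak is 9.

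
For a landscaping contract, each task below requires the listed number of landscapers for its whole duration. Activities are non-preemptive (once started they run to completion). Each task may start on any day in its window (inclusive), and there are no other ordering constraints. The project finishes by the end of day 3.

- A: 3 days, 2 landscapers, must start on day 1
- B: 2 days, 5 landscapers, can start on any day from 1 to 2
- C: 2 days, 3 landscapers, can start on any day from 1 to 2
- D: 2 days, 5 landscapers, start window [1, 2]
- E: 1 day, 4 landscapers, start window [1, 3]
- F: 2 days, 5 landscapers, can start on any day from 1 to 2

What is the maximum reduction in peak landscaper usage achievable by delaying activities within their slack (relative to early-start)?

4

Early-start peak: d1:24  d2:20  d3:2 ⇒ 24.
Leveled (A@1, B@1, C@1, D@1, E@1, F@2): d1:19  d2:20  d3:7 ⇒ 20.
Reduction 24 − 20 = 4.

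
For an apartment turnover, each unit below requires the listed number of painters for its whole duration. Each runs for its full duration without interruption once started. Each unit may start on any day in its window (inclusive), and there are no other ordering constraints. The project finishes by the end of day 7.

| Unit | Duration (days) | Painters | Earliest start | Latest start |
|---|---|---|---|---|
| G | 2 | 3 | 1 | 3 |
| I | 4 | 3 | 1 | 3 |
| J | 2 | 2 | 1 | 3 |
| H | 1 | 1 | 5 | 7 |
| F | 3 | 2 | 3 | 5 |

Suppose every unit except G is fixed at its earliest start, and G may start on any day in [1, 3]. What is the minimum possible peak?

8

G@1: d1:8  d2:8  d3:5  d4:5  d5:3  d6:0  d7:0 → peak 8
G@2: d1:5  d2:8  d3:8  d4:5  d5:3  d6:0  d7:0 → peak 8
G@3: d1:5  d2:5  d3:8  d4:8  d5:3  d6:0  d7:0 → peak 8
Best is G@1, peak 8.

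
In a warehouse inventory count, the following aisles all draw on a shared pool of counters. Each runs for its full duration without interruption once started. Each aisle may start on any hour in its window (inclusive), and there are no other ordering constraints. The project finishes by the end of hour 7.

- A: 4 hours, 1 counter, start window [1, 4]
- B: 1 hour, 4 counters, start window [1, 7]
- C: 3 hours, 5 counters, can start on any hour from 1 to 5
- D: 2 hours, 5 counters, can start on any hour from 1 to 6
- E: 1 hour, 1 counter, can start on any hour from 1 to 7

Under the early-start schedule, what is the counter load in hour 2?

At early start, hour 2 has: A, C, D.
Demand: 1 + 5 + 5 = 11.

11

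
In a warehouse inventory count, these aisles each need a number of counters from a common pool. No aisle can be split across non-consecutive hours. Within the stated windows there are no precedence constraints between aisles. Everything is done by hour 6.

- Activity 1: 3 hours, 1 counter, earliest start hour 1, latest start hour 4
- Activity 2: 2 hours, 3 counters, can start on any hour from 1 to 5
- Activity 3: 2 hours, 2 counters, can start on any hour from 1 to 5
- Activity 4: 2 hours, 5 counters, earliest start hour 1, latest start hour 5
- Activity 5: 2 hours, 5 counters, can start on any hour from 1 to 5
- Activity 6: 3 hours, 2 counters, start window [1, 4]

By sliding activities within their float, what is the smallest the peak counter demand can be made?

Early-start (Activity 1@1, Activity 2@1, Activity 3@1, Activity 4@1, Activity 5@1, Activity 6@1) gives peak 18: h1:18  h2:18  h3:3  h4:0  h5:0  h6:0.
Shift Activity 4→3, Activity 5→5, Activity 6→4.
Schedule Activity 1@1, Activity 2@1, Activity 3@1, Activity 4@3, Activity 5@5, Activity 6@4: h1:6  h2:6  h3:6  h4:7  h5:7  h6:7 — peak 7.
Total counter-hours = 39 over 6 hours ⇒ peak ≥ ⌈39/6⌉ = 7, so 7 is optimal.

7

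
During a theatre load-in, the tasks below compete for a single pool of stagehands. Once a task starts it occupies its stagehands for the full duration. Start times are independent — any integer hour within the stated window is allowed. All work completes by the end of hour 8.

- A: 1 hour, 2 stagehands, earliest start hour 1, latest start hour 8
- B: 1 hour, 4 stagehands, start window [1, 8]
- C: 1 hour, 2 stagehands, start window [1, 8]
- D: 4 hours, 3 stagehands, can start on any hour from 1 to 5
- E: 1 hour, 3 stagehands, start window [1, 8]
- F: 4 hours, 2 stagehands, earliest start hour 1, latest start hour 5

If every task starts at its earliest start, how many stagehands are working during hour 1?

At early start, hour 1 has: A, B, C, D, E, F.
Demand: 2 + 4 + 2 + 3 + 3 + 2 = 16.

16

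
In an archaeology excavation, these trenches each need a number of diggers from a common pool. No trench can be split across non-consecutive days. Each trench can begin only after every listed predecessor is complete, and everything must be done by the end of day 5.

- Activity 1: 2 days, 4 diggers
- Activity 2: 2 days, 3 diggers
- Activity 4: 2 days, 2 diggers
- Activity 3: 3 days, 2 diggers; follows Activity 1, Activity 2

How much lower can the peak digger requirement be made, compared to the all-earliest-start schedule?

2

Early-start peak: d1:9  d2:9  d3:2  d4:2  d5:2 ⇒ 9.
Leveled (Activity 1@1, Activity 2@1, Activity 4@3, Activity 3@3): d1:7  d2:7  d3:4  d4:4  d5:2 ⇒ 7.
Reduction 9 − 7 = 2.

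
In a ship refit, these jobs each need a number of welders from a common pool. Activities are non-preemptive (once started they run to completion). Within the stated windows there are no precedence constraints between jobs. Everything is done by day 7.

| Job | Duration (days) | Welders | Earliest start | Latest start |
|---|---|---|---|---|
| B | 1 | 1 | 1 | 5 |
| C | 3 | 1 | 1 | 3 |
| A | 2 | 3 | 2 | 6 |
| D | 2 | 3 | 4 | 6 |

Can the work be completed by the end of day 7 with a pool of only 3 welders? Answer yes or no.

yes

Schedule B@1, C@1, A@4, D@6: d1:2  d2:1  d3:1  d4:3  d5:3  d6:3  d7:3 — peak 3 ≤ 3.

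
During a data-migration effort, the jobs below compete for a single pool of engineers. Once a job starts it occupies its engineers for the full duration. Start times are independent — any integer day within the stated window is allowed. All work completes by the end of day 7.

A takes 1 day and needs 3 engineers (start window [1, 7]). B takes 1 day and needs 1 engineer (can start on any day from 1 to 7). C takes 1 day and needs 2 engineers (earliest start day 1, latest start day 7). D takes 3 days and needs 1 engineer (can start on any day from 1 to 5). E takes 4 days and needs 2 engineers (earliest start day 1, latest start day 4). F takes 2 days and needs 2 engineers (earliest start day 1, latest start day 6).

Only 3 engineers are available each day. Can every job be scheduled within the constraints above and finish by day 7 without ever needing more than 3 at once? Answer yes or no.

The minimum achievable peak is 4; 3 < 4, so no feasible schedule stays within the cap.

no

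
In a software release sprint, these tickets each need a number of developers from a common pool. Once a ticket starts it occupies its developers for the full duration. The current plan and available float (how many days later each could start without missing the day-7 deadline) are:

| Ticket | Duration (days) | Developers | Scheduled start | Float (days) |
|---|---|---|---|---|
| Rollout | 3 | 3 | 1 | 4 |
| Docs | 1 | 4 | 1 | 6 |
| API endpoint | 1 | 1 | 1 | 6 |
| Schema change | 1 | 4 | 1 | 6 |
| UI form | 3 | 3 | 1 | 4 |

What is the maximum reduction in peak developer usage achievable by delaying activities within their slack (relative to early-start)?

Early-start peak: d1:15  d2:6  d3:6  d4:0  d5:0  d6:0  d7:0 ⇒ 15.
Leveled (Rollout@1, Docs@4, API endpoint@4, Schema change@5, UI form@1): d1:6  d2:6  d3:6  d4:5  d5:4  d6:0  d7:0 ⇒ 6.
Reduction 15 − 6 = 9.

9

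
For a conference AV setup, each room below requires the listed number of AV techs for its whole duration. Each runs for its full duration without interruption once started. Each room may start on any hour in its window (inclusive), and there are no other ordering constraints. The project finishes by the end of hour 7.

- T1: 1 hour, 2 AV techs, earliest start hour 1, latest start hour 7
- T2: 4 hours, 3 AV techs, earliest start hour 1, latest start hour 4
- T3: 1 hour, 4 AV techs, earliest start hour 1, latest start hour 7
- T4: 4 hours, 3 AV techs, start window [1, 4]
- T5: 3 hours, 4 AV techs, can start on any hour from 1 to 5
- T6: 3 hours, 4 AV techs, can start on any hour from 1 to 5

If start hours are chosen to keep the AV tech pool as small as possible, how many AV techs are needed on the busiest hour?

10

Early-start (T1@1, T2@1, T3@1, T4@1, T5@1, T6@1) gives peak 20: h1:20  h2:14  h3:14  h4:6  h5:0  h6:0  h7:0.
Shift T4→2, T5→2, T6→5.
Schedule T1@1, T2@1, T3@1, T4@2, T5@2, T6@5: h1:9  h2:10  h3:10  h4:10  h5:7  h6:4  h7:4 — peak 10.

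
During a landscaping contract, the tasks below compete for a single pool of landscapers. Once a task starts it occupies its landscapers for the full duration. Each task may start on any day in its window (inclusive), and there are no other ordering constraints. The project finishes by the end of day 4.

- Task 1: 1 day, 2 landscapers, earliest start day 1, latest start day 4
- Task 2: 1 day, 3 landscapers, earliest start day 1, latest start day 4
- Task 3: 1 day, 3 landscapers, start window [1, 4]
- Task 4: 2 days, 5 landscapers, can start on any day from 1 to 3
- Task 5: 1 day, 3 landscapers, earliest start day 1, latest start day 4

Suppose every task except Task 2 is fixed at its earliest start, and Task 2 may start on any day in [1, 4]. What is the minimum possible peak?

13

Task 2@1: d1:16  d2:5  d3:0  d4:0 → peak 16
Task 2@2: d1:13  d2:8  d3:0  d4:0 → peak 13
Task 2@3: d1:13  d2:5  d3:3  d4:0 → peak 13
Task 2@4: d1:13  d2:5  d3:0  d4:3 → peak 13
Best is Task 2@2, peak 13.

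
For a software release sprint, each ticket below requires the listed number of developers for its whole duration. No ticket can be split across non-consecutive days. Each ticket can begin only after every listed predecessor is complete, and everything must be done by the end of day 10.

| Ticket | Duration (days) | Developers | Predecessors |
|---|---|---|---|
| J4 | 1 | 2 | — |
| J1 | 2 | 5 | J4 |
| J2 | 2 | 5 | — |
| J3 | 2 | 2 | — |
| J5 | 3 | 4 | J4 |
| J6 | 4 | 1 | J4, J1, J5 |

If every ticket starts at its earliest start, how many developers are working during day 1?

At early start, day 1 has: J4, J2, J3.
Demand: 2 + 5 + 2 = 9.

9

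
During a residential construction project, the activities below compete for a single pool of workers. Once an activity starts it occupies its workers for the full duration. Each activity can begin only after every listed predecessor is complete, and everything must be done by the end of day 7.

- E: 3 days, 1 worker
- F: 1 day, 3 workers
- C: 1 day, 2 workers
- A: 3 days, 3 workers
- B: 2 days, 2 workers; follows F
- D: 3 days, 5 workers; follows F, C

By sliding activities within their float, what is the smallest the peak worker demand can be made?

Early-start (E@1, F@1, C@1, A@1, B@2, D@2) gives peak 11: d1:9  d2:11  d3:11  d4:5  d5:0  d6:0  d7:0.
Shift A→2, D→5.
Schedule E@1, F@1, C@1, A@2, B@2, D@5: d1:6  d2:6  d3:6  d4:3  d5:5  d6:5  d7:5 — peak 6.
Total worker-days = 36 over 7 days ⇒ peak ≥ ⌈36/7⌉ = 6, so 6 is optimal.

6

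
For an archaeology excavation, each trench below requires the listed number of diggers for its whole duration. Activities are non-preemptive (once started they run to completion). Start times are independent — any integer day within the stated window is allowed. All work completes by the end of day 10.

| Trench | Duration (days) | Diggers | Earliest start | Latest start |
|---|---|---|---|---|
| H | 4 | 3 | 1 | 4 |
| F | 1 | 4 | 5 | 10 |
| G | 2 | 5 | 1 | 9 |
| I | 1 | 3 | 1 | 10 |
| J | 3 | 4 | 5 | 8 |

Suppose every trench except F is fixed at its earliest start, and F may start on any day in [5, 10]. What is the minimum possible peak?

F@5: d1:11  d2:8  d3:3  d4:3  d5:8  d6:4  d7:4  d8:0  d9:0  d10:0 → peak 11
F@6: d1:11  d2:8  d3:3  d4:3  d5:4  d6:8  d7:4  d8:0  d9:0  d10:0 → peak 11
F@7: d1:11  d2:8  d3:3  d4:3  d5:4  d6:4  d7:8  d8:0  d9:0  d10:0 → peak 11
F@8: d1:11  d2:8  d3:3  d4:3  d5:4  d6:4  d7:4  d8:4  d9:0  d10:0 → peak 11
F@9: d1:11  d2:8  d3:3  d4:3  d5:4  d6:4  d7:4  d8:0  d9:4  d10:0 → peak 11
F@10: d1:11  d2:8  d3:3  d4:3  d5:4  d6:4  d7:4  d8:0  d9:0  d10:4 → peak 11
Best is F@5, peak 11.

11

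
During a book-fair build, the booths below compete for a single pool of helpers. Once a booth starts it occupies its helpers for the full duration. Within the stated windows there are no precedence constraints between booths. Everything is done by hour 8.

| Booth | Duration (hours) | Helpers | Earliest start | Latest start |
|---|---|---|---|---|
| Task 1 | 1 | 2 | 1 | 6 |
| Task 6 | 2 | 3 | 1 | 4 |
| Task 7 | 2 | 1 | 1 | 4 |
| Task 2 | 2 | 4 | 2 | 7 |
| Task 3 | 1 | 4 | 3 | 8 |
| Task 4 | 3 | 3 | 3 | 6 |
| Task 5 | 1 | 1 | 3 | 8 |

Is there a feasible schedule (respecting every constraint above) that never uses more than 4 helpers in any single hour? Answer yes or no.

no

The minimum achievable peak is 5; 4 < 5, so no feasible schedule stays within the cap.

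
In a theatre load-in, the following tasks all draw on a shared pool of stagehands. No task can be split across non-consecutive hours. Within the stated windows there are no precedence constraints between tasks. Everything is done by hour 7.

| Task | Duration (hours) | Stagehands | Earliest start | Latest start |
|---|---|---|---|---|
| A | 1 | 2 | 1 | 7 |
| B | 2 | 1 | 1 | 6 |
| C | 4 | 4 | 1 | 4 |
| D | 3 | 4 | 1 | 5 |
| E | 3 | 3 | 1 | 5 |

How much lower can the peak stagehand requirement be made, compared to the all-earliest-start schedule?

7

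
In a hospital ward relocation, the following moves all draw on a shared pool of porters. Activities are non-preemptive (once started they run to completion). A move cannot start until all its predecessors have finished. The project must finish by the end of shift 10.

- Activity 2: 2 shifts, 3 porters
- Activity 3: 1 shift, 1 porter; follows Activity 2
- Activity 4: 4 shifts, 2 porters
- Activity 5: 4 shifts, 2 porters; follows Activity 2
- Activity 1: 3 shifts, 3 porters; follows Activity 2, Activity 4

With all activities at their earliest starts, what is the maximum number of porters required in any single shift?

5

Early-start schedule: Activity 2@1, Activity 3@3, Activity 4@1, Activity 5@3, Activity 1@5.
Load per shift: shift 1: 5, shift 2: 5, shift 3: 5, shift 4: 4, shift 5: 5, shift 6: 5, shift 7: 3, shift 8: 0, shift 9: 0, shift 10: 0.
Peak is 5.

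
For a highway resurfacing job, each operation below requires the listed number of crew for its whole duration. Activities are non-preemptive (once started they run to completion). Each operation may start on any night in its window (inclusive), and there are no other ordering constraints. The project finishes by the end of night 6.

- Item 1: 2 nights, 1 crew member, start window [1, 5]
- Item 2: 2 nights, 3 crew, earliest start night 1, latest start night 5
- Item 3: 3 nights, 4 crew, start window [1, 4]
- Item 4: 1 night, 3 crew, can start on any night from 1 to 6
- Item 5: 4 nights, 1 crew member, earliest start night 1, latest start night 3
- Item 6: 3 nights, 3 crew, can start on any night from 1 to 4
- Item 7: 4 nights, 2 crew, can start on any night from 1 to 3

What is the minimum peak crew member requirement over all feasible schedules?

Early-start (Item 1@1, Item 2@1, Item 3@1, Item 4@1, Item 5@1, Item 6@1, Item 7@1) gives peak 17: n1:17  n2:14  n3:10  n4:3  n5:0  n6:0.
Shift Item 1→2, Item 2→5, Item 6→4, Item 7→2.
Schedule Item 1@2, Item 2@5, Item 3@1, Item 4@1, Item 5@1, Item 6@4, Item 7@2: n1:8  n2:8  n3:8  n4:6  n5:8  n6:6 — peak 8.
Total crew member-nights = 44 over 6 nights ⇒ peak ≥ ⌈44/6⌉ = 8, so 8 is optimal.

8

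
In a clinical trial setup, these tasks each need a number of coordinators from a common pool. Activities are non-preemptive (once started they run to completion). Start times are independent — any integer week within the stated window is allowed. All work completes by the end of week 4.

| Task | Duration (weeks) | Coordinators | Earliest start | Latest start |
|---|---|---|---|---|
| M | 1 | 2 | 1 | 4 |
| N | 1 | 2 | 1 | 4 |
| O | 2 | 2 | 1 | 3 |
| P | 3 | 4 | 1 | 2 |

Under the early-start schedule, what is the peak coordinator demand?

10

Early-start schedule: M@1, N@1, O@1, P@1.
Load per week: week 1: 10, week 2: 6, week 3: 4, week 4: 0.
Peak is 10.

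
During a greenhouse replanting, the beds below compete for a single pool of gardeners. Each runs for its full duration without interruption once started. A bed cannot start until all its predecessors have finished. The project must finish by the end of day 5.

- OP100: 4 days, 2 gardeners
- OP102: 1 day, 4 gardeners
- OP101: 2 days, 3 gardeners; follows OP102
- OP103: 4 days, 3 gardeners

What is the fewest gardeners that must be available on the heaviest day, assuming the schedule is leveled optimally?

8

Early-start (OP100@1, OP102@1, OP101@2, OP103@1) gives peak 9: d1:9  d2:8  d3:8  d4:5  d5:0.
Shift OP103→2.
Schedule OP100@1, OP102@1, OP101@2, OP103@2: d1:6  d2:8  d3:8  d4:5  d5:3 — peak 8.
No arrangement of the 24 feasible schedules does better.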